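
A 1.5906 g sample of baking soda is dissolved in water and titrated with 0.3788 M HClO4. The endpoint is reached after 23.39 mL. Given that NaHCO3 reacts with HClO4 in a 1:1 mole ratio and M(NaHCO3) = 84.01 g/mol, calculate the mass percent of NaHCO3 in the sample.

46.8%

n(HClO4) = 0.3788 x 0.02339 = 0.008860 mol.
n(NaHCO3) = 0.008860 / 1 = 0.008860 mol.
mass of NaHCO3 = 0.008860 x 84.01 = 0.7443 g.
% purity = 0.7443 / 1.5906 x 100 = 46.8%.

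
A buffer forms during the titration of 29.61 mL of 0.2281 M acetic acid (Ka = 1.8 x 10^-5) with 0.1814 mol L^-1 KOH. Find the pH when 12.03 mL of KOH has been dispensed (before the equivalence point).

4.42

Initial n(CH3COOH) = 0.2281 x 0.02961 = 0.006754 mol.
n(KOH) added = 0.1814 x 0.01203 = 0.002182 mol, converting that many moles of CH3COOH to CH3COO-.
Remaining n(CH3COOH) = 0.004572 mol; n(CH3COO-) = 0.002182 mol.
By Henderson-Hasselbalch, pH = pKa + log([A^-]/[HA]) = 4.74 + log(0.002182/0.004572) = 4.74 + (-0.32) = 4.42.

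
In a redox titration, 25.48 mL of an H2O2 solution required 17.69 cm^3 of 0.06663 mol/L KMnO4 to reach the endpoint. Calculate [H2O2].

n(KMnO4) = 0.06663 x 0.01769 = 0.001179 mol.
From the balanced equation, 2 mol KMnO4 reacts with 5 mol H2O2, so n(H2O2) = 0.001179 x 5/2 = 0.002947 mol.
[H2O2] = 0.002947 / 0.02548 L = 0.116 M.

0.116 M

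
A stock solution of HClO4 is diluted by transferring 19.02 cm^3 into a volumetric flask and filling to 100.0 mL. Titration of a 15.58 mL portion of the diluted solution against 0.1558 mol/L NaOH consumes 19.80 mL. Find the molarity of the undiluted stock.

n(NaOH) = 0.1558 x 0.01980 = 0.003085 mol.
n(HClO4) in the aliquot = 0.003085 mol.
[diluted HClO4] = 0.003085 / 0.01558 = 0.1980 M.
Dilution factor = 100.0/19.02 = 5.258, so [stock] = 0.1980 x 5.258 = 1.04 M.

1.04 M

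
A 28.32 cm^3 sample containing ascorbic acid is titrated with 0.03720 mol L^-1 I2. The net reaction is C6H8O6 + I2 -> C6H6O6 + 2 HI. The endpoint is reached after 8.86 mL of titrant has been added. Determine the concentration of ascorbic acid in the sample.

n(I2) = 0.03720 x 0.008860 = 0.0003296 mol.
From the balanced equation, 1 mol I2 reacts with 1 mol ascorbic acid, so n(ascorbic acid) = 0.0003296 x 1/1 = 0.0003296 mol.
[ascorbic acid] = 0.0003296 / 0.02832 L = 0.0116 M.

0.0116 M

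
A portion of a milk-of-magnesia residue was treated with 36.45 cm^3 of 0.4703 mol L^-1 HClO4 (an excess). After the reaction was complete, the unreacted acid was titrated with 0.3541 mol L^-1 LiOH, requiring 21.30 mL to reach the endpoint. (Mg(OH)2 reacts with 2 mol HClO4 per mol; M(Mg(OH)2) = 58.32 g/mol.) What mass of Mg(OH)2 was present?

Total n(HClO4) added = 0.4703 x 0.03645 = 0.01714 mol.
n(LiOH) used = 0.3541 x 0.02130 = 0.007542 mol, which equals the excess n(HClO4).
So n(HClO4) consumed by the sample = 0.01714 - 0.007542 = 0.009600 mol.
n(Mg(OH)2) = 0.009600 / 2 = 0.004800 mol.
mass = 0.004800 mol x 58.32 g/mol = 0.280 g.

0.280 g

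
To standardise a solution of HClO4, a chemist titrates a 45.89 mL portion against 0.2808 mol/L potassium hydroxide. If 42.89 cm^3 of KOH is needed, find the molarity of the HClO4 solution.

n(KOH) delivered = 0.2808 x 0.04289 = 0.01204 mol.
For a 1:1 reaction, n(HClO4) = 0.01204 mol.
[HClO4] = 0.01204 mol / 0.04589 L = 0.262 M.

0.262 M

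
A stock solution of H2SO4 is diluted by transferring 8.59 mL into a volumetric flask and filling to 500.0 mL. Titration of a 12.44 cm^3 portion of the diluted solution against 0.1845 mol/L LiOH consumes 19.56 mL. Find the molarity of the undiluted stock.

8.44 M

n(LiOH) = 0.1845 x 0.01956 = 0.003609 mol.
n(H2SO4) in the aliquot = 0.003609 x 1/2 = 0.001804 mol.
[diluted H2SO4] = 0.001804 / 0.01244 = 0.1450 M.
Dilution factor = 500.0/8.590 = 58.21, so [stock] = 0.1450 x 58.21 = 8.44 M.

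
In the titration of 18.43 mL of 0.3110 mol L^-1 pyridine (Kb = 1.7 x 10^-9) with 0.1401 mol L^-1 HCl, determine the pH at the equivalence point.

3.12

n(C5H5N) = 0.3110 x 0.01843 = 0.005732 mol; V(HCl) at equivalence = 0.005732/0.1401 = 0.04091 L.
At equivalence the base is fully converted to C5H5NH+; total volume = 0.05934 L, so [C5H5NH+] = 0.005732/0.05934 = 0.09659 M.
Ka(C5H5NH+) = Kw/Kb = 1.0e-14 / 1.7 x 10^-9 = 5.88e-6.
[H^+] = sqrt(Ka x [C5H5NH+]) = sqrt(5.88e-6 x 0.09659) = 0.000754 M.
pH = -log(0.000754) = 3.12.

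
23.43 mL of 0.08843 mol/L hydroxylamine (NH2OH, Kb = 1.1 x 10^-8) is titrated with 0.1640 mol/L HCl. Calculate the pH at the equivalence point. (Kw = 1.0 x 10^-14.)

3.64

n(NH2OH) = 0.08843 x 0.02343 = 0.002072 mol; V(HCl) at equivalence = 0.002072/0.1640 = 0.01263 L.
At equivalence the base is fully converted to NH3OH+; total volume = 0.03606 L, so [NH3OH+] = 0.002072/0.03606 = 0.05745 M.
Ka(NH3OH+) = Kw/Kb = 1.0e-14 / 1.1 x 10^-8 = 9.09e-7.
[H^+] = sqrt(Ka x [NH3OH+]) = sqrt(9.09e-7 x 0.05745) = 0.000229 M.
pH = -log(0.000229) = 3.64.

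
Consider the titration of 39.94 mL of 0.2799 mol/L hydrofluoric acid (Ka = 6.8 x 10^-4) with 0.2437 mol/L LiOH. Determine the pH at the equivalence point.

n(HF) = 0.2799 x 0.03994 = 0.01118 mol; V(LiOH) at equivalence = 0.01118/0.2437 = 0.04587 L.
At equivalence all the acid is converted to F-; total volume = 0.03994 + 0.04587 = 0.08581 L, so [F-] = 0.01118/0.08581 = 0.1303 M.
Kb = Kw/Ka = 1.0e-14 / 6.8 x 10^-4 = 1.47e-11.
[OH^-] = sqrt(Kb x [F-]) = sqrt(1.47e-11 x 0.1303) = 1.38e-6 M.
pOH = 5.86, so pH = 14.00 - 5.86 = 8.14.

8.14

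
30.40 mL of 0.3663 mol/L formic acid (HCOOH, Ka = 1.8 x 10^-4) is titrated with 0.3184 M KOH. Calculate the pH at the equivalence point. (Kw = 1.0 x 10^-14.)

n(HCOOH) = 0.3663 x 0.03040 = 0.01114 mol; V(KOH) at equivalence = 0.01114/0.3184 = 0.03497 L.
At equivalence all the acid is converted to HCOO-; total volume = 0.03040 + 0.03497 = 0.06537 L, so [HCOO-] = 0.01114/0.06537 = 0.1703 M.
Kb = Kw/Ka = 1.0e-14 / 1.8 x 10^-4 = 5.56e-11.
[OH^-] = sqrt(Kb x [HCOO-]) = sqrt(5.56e-11 x 0.1703) = 3.08e-6 M.
pOH = 5.51, so pH = 14.00 - 5.51 = 8.49.

8.49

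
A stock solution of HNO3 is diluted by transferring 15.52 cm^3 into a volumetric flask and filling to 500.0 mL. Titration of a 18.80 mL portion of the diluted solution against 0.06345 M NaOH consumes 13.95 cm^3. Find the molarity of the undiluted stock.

n(NaOH) = 0.06345 x 0.01395 = 0.0008851 mol.
n(HNO3) in the aliquot = 0.0008851 mol.
[diluted HNO3] = 0.0008851 / 0.01880 = 0.04708 M.
Dilution factor = 500.0/15.52 = 32.22, so [stock] = 0.04708 x 32.22 = 1.52 M.

1.52 M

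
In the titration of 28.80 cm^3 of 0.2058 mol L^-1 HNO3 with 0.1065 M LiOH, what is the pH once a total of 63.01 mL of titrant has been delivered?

11.93

n(acid) = 0.2058 x 0.02880 = 0.005927 mol; n(LiOH) added = 0.1065 x 0.06301 = 0.006711 mol.
Base is in excess by 0.006711 - 0.005927 = 0.0007835 mol in a total volume of 0.09181 L.
[OH^-] = 0.0007835/0.09181 = 0.008534 M, so pOH = 2.07 and pH = 14.00 - 2.07 = 11.93.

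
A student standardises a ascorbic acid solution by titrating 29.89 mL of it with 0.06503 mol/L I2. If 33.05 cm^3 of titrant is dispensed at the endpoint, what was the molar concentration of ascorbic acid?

0.0719 M

n(I2) = 0.06503 x 0.03305 = 0.002149 mol.
From the balanced equation, 1 mol I2 reacts with 1 mol ascorbic acid, so n(ascorbic acid) = 0.002149 x 1/1 = 0.002149 mol.
[ascorbic acid] = 0.002149 / 0.02989 L = 0.0719 M.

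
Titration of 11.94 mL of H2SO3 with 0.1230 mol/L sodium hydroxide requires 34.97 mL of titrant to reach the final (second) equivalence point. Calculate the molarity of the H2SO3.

0.180 M

n(NaOH) = 0.1230 x 0.03497 = 0.004301 mol.
At the final (second) equivalence point, 2 mol OH^- react per mol H2SO3, so n(H2SO3) = 0.004301 / 2 = 0.002151 mol.
[H2SO3] = 0.002151 / 0.01194 L = 0.180 M.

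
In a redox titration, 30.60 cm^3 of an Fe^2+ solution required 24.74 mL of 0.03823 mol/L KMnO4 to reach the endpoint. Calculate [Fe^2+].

n(KMnO4) = 0.03823 x 0.02474 = 0.0009458 mol.
From the balanced equation, 1 mol KMnO4 reacts with 5 mol Fe^2+, so n(Fe^2+) = 0.0009458 x 5/1 = 0.004729 mol.
[Fe^2+] = 0.004729 / 0.03060 L = 0.155 M.

0.155 M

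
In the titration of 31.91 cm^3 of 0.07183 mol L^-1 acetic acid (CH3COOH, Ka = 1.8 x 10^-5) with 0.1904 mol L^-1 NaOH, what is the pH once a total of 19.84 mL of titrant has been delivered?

12.46

n(acid) = 0.07183 x 0.03191 = 0.002292 mol; n(NaOH) added = 0.1904 x 0.01984 = 0.003778 mol.
Base is in excess by 0.003778 - 0.002292 = 0.001485 mol in a total volume of 0.05175 L.
[OH^-] = 0.001485/0.05175 = 0.02870 M, so pOH = 1.54 and pH = 14.00 - 1.54 = 12.46.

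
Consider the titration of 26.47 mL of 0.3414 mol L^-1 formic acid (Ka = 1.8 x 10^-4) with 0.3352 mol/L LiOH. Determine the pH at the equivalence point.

8.49

n(HCOOH) = 0.3414 x 0.02647 = 0.009037 mol; V(LiOH) at equivalence = 0.009037/0.3352 = 0.02696 L.
At equivalence all the acid is converted to HCOO-; total volume = 0.02647 + 0.02696 = 0.05343 L, so [HCOO-] = 0.009037/0.05343 = 0.1691 M.
Kb = Kw/Ka = 1.0e-14 / 1.8 x 10^-4 = 5.56e-11.
[OH^-] = sqrt(Kb x [HCOO-]) = sqrt(5.56e-11 x 0.1691) = 3.07e-6 M.
pOH = 5.51, so pH = 14.00 - 5.51 = 8.49.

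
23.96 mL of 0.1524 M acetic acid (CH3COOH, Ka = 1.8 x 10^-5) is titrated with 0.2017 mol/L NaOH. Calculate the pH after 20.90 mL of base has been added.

n(acid) = 0.1524 x 0.02396 = 0.003652 mol; n(NaOH) added = 0.2017 x 0.02090 = 0.004216 mol.
Base is in excess by 0.004216 - 0.003652 = 0.0005640 mol in a total volume of 0.04486 L.
[OH^-] = 0.0005640/0.04486 = 0.01257 M, so pOH = 1.90 and pH = 14.00 - 1.90 = 12.10.

12.10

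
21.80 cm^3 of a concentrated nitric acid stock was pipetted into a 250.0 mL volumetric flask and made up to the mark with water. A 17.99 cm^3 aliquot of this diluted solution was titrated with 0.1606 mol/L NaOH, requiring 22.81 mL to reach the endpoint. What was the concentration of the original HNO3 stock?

n(NaOH) = 0.1606 x 0.02281 = 0.003663 mol.
n(HNO3) in the aliquot = 0.003663 mol.
[diluted HNO3] = 0.003663 / 0.01799 = 0.2036 M.
Dilution factor = 250.0/21.80 = 11.47, so [stock] = 0.2036 x 11.47 = 2.34 M.

2.34 M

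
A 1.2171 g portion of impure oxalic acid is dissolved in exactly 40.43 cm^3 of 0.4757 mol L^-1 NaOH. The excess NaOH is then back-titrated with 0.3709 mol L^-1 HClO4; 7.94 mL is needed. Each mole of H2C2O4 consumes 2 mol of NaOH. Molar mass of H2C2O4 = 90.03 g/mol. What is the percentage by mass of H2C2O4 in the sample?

60.2%

Total n(NaOH) added = 0.4757 x 0.04043 = 0.01923 mol.
n(HClO4) used = 0.3709 x 0.007940 = 0.002945 mol, which equals the excess n(NaOH).
So n(NaOH) consumed by the sample = 0.01923 - 0.002945 = 0.01629 mol.
n(H2C2O4) = 0.01629 / 2 = 0.008144 mol.
mass H2C2O4 = 0.008144 x 90.03 = 0.7332 g, so %H2C2O4 = 0.7332/1.2171 x 100 = 60.2%.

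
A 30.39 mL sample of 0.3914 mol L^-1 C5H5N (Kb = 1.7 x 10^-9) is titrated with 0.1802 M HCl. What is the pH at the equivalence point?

n(C5H5N) = 0.3914 x 0.03039 = 0.01189 mol; V(HCl) at equivalence = 0.01189/0.1802 = 0.06601 L.
At equivalence the base is fully converted to C5H5NH+; total volume = 0.09640 L, so [C5H5NH+] = 0.01189/0.09640 = 0.1234 M.
Ka(C5H5NH+) = Kw/Kb = 1.0e-14 / 1.7 x 10^-9 = 5.88e-6.
[H^+] = sqrt(Ka x [C5H5NH+]) = sqrt(5.88e-6 x 0.1234) = 0.000852 M.
pH = -log(0.000852) = 3.07.

3.07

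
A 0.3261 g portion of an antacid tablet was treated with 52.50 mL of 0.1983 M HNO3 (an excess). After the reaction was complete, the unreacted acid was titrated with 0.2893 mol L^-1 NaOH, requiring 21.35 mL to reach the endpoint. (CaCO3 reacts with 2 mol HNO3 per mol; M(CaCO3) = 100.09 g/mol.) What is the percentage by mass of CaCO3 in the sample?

Total n(HNO3) added = 0.1983 x 0.05250 = 0.01041 mol.
n(NaOH) used = 0.2893 x 0.02135 = 0.006177 mol, which equals the excess n(HNO3).
So n(HNO3) consumed by the sample = 0.01041 - 0.006177 = 0.004234 mol.
n(CaCO3) = 0.004234 / 2 = 0.002117 mol.
mass CaCO3 = 0.002117 x 100.09 = 0.2119 g, so %CaCO3 = 0.2119/0.3261 x 100 = 65.0%.

65.0%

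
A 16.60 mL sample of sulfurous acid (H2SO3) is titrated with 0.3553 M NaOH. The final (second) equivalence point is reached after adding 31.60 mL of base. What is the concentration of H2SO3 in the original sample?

n(NaOH) = 0.3553 x 0.03160 = 0.01123 mol.
At the final (second) equivalence point, 2 mol OH^- react per mol H2SO3, so n(H2SO3) = 0.01123 / 2 = 0.005614 mol.
[H2SO3] = 0.005614 / 0.01660 L = 0.338 M.

0.338 M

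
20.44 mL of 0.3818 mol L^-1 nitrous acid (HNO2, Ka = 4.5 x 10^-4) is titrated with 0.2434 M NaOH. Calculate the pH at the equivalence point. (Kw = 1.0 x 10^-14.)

8.26

n(HNO2) = 0.3818 x 0.02044 = 0.007804 mol; V(NaOH) at equivalence = 0.007804/0.2434 = 0.03206 L.
At equivalence all the acid is converted to NO2-; total volume = 0.02044 + 0.03206 = 0.05250 L, so [NO2-] = 0.007804/0.05250 = 0.1486 M.
Kb = Kw/Ka = 1.0e-14 / 4.5 x 10^-4 = 2.22e-11.
[OH^-] = sqrt(Kb x [NO2-]) = sqrt(2.22e-11 x 0.1486) = 1.82e-6 M.
pOH = 5.74, so pH = 14.00 - 5.74 = 8.26.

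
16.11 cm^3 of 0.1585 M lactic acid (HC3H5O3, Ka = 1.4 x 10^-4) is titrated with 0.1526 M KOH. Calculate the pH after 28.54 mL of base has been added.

n(acid) = 0.1585 x 0.01611 = 0.002553 mol; n(KOH) added = 0.1526 x 0.02854 = 0.004355 mol.
Base is in excess by 0.004355 - 0.002553 = 0.001802 mol in a total volume of 0.04465 L.
[OH^-] = 0.001802/0.04465 = 0.04035 M, so pOH = 1.39 and pH = 14.00 - 1.39 = 12.61.

12.61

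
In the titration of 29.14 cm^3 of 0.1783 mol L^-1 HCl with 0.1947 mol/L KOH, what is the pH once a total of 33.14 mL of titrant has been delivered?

n(acid) = 0.1783 x 0.02914 = 0.005196 mol; n(KOH) added = 0.1947 x 0.03314 = 0.006452 mol.
Base is in excess by 0.006452 - 0.005196 = 0.001257 mol in a total volume of 0.06228 L.
[OH^-] = 0.001257/0.06228 = 0.02018 M, so pOH = 1.70 and pH = 14.00 - 1.70 = 12.30.

12.30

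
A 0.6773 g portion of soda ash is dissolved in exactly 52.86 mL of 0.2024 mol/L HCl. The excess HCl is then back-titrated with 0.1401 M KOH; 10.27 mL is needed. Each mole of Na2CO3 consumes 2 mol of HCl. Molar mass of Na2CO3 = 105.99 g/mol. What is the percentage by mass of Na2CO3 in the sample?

Total n(HCl) added = 0.2024 x 0.05286 = 0.01070 mol.
n(KOH) used = 0.1401 x 0.01027 = 0.001439 mol, which equals the excess n(HCl).
So n(HCl) consumed by the sample = 0.01070 - 0.001439 = 0.009260 mol.
n(Na2CO3) = 0.009260 / 2 = 0.004630 mol.
mass Na2CO3 = 0.004630 x 105.99 = 0.4907 g, so %Na2CO3 = 0.4907/0.6773 x 100 = 72.5%.

72.5%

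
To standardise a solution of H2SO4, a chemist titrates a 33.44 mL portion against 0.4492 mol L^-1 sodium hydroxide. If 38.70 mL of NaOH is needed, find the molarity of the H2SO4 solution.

n(NaOH) delivered = 0.4492 x 0.03870 = 0.01738 mol.
The reaction is 1 H2SO4 + 2 NaOH, so n(H2SO4) = 0.01738 x 1/2 = 0.008692 mol.
[H2SO4] = 0.008692 mol / 0.03344 L = 0.260 M.

0.260 M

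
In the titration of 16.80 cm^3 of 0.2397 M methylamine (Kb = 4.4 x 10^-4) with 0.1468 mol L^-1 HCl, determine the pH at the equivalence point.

5.84

n(CH3NH2) = 0.2397 x 0.01680 = 0.004027 mol; V(HCl) at equivalence = 0.004027/0.1468 = 0.02743 L.
At equivalence the base is fully converted to CH3NH3+; total volume = 0.04423 L, so [CH3NH3+] = 0.004027/0.04423 = 0.09104 M.
Ka(CH3NH3+) = Kw/Kb = 1.0e-14 / 4.4 x 10^-4 = 2.27e-11.
[H^+] = sqrt(Ka x [CH3NH3+]) = sqrt(2.27e-11 x 0.09104) = 1.44e-6 M.
pH = -log(1.44e-6) = 5.84.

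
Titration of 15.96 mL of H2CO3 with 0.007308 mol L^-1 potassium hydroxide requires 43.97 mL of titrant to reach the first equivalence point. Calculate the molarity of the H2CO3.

n(KOH) = 0.007308 x 0.04397 = 0.0003213 mol.
At the first equivalence point, 1 mol OH^- react per mol H2CO3, so n(H2CO3) = 0.0003213 / 1 = 0.0003213 mol.
[H2CO3] = 0.0003213 / 0.01596 L = 0.0201 M.

0.0201 M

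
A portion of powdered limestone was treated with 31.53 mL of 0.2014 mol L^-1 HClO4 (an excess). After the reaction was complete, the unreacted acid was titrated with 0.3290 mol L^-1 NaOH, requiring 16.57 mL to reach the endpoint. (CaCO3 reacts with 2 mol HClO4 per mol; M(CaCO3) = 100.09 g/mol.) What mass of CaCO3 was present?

Total n(HClO4) added = 0.2014 x 0.03153 = 0.006350 mol.
n(NaOH) used = 0.3290 x 0.01657 = 0.005452 mol, which equals the excess n(HClO4).
So n(HClO4) consumed by the sample = 0.006350 - 0.005452 = 0.0008986 mol.
n(CaCO3) = 0.0008986 / 2 = 0.0004493 mol.
mass = 0.0004493 mol x 100.09 g/mol = 0.0450 g.

0.0450 g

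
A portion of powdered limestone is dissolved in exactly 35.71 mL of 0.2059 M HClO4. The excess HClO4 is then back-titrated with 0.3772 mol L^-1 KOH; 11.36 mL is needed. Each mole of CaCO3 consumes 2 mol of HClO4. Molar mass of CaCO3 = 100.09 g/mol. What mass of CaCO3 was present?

0.154 g

Total n(HClO4) added = 0.2059 x 0.03571 = 0.007353 mol.
n(KOH) used = 0.3772 x 0.01136 = 0.004285 mol, which equals the excess n(HClO4).
So n(HClO4) consumed by the sample = 0.007353 - 0.004285 = 0.003068 mol.
n(CaCO3) = 0.003068 / 2 = 0.001534 mol.
mass = 0.001534 mol x 100.09 g/mol = 0.154 g.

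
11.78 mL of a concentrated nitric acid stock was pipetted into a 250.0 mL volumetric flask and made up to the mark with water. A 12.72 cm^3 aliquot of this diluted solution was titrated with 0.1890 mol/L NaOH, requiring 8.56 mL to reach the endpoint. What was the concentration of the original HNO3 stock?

n(NaOH) = 0.1890 x 0.008560 = 0.001618 mol.
n(HNO3) in the aliquot = 0.001618 mol.
[diluted HNO3] = 0.001618 / 0.01272 = 0.1272 M.
Dilution factor = 250.0/11.78 = 21.22, so [stock] = 0.1272 x 21.22 = 2.70 M.

2.70 M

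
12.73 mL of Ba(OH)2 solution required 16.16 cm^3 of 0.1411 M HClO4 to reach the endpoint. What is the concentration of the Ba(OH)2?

0.0896 M

n(HClO4) delivered = 0.1411 x 0.01616 = 0.002280 mol.
The reaction is 1 Ba(OH)2 + 2 HClO4, so n(Ba(OH)2) = 0.002280 x 1/2 = 0.001140 mol.
[Ba(OH)2] = 0.001140 mol / 0.01273 L = 0.0896 M.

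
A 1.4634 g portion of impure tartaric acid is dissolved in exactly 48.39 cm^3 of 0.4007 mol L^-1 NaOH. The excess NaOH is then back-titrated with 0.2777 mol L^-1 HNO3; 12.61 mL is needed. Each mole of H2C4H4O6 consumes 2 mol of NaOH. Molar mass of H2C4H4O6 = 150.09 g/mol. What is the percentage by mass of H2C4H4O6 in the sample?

81.5%

Total n(NaOH) added = 0.4007 x 0.04839 = 0.01939 mol.
n(HNO3) used = 0.2777 x 0.01261 = 0.003502 mol, which equals the excess n(NaOH).
So n(NaOH) consumed by the sample = 0.01939 - 0.003502 = 0.01589 mol.
n(H2C4H4O6) = 0.01589 / 2 = 0.007944 mol.
mass H2C4H4O6 = 0.007944 x 150.09 = 1.192 g, so %H2C4H4O6 = 1.192/1.4634 x 100 = 81.5%.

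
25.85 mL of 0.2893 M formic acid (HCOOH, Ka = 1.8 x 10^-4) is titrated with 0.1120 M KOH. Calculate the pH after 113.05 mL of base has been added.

12.57

n(acid) = 0.2893 x 0.02585 = 0.007478 mol; n(KOH) added = 0.1120 x 0.1130 = 0.01266 mol.
Base is in excess by 0.01266 - 0.007478 = 0.005183 mol in a total volume of 0.1389 L.
[OH^-] = 0.005183/0.1389 = 0.03732 M, so pOH = 1.43 and pH = 14.00 - 1.43 = 12.57.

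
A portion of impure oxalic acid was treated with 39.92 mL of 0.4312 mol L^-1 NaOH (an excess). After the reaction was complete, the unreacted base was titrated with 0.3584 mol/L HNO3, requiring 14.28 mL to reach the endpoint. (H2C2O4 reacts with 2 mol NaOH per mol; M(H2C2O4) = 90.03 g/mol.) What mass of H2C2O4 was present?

0.544 g

Total n(NaOH) added = 0.4312 x 0.03992 = 0.01721 mol.
n(HNO3) used = 0.3584 x 0.01428 = 0.005118 mol, which equals the excess n(NaOH).
So n(NaOH) consumed by the sample = 0.01721 - 0.005118 = 0.01210 mol.
n(H2C2O4) = 0.01210 / 2 = 0.006048 mol.
mass = 0.006048 mol x 90.03 g/mol = 0.544 g.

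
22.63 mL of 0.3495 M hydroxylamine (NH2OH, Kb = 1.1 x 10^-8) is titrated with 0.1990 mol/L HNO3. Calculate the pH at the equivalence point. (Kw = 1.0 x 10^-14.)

3.47

n(NH2OH) = 0.3495 x 0.02263 = 0.007909 mol; V(HNO3) at equivalence = 0.007909/0.1990 = 0.03974 L.
At equivalence the base is fully converted to NH3OH+; total volume = 0.06237 L, so [NH3OH+] = 0.007909/0.06237 = 0.1268 M.
Ka(NH3OH+) = Kw/Kb = 1.0e-14 / 1.1 x 10^-8 = 9.09e-7.
[H^+] = sqrt(Ka x [NH3OH+]) = sqrt(9.09e-7 x 0.1268) = 0.000340 M.
pH = -log(0.000340) = 3.47.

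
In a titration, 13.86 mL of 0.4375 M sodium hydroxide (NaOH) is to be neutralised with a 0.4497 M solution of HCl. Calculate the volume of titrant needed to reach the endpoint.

13.5 mL

n(NaOH) = 0.4375 mol/L x 0.01386 L = 0.006064 mol.
At equivalence n(HCl) = n(NaOH) = 0.006064 mol.
V(HCl) = 0.006064 / 0.4497 = 0.01348 L = 13.5 mL.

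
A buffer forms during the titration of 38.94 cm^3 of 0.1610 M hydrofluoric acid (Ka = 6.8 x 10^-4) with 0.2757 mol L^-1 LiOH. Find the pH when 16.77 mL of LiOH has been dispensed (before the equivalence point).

3.62

Initial n(HF) = 0.1610 x 0.03894 = 0.006269 mol.
n(LiOH) added = 0.2757 x 0.01677 = 0.004623 mol, converting that many moles of HF to F-.
Remaining n(HF) = 0.001646 mol; n(F-) = 0.004623 mol.
By Henderson-Hasselbalch, pH = pKa + log([A^-]/[HA]) = 3.17 + log(0.004623/0.001646) = 3.17 + (+0.45) = 3.62.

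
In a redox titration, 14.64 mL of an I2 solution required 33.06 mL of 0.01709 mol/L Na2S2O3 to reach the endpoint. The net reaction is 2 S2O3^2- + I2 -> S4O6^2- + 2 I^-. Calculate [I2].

n(Na2S2O3) = 0.01709 x 0.03306 = 0.0005650 mol.
From the balanced equation, 2 mol Na2S2O3 reacts with 1 mol I2, so n(I2) = 0.0005650 x 1/2 = 0.0002825 mol.
[I2] = 0.0002825 / 0.01464 L = 0.0193 M.

0.0193 M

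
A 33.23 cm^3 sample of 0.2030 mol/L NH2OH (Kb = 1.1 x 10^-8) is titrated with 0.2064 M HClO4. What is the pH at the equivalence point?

n(NH2OH) = 0.2030 x 0.03323 = 0.006746 mol; V(HClO4) at equivalence = 0.006746/0.2064 = 0.03268 L.
At equivalence the base is fully converted to NH3OH+; total volume = 0.06591 L, so [NH3OH+] = 0.006746/0.06591 = 0.1023 M.
Ka(NH3OH+) = Kw/Kb = 1.0e-14 / 1.1 x 10^-8 = 9.09e-7.
[H^+] = sqrt(Ka x [NH3OH+]) = sqrt(9.09e-7 x 0.1023) = 0.000305 M.
pH = -log(0.000305) = 3.52.

3.52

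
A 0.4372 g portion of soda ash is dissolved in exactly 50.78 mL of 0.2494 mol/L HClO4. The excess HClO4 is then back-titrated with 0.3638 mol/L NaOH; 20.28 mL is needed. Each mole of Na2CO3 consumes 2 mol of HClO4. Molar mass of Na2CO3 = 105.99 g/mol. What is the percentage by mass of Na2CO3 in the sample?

Total n(HClO4) added = 0.2494 x 0.05078 = 0.01266 mol.
n(NaOH) used = 0.3638 x 0.02028 = 0.007378 mol, which equals the excess n(HClO4).
So n(HClO4) consumed by the sample = 0.01266 - 0.007378 = 0.005287 mol.
n(Na2CO3) = 0.005287 / 2 = 0.002643 mol.
mass Na2CO3 = 0.002643 x 105.99 = 0.2802 g, so %Na2CO3 = 0.2802/0.4372 x 100 = 64.1%.

64.1%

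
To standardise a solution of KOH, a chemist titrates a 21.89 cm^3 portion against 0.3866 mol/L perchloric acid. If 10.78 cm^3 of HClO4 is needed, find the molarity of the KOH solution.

0.190 M

n(HClO4) delivered = 0.3866 x 0.01078 = 0.004168 mol.
For a 1:1 reaction, n(KOH) = 0.004168 mol.
[KOH] = 0.004168 mol / 0.02189 L = 0.190 M.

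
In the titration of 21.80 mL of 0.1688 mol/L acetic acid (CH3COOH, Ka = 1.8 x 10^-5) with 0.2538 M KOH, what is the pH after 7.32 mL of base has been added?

Initial n(CH3COOH) = 0.1688 x 0.02180 = 0.003680 mol.
n(KOH) added = 0.2538 x 0.007320 = 0.001858 mol, converting that many moles of CH3COOH to CH3COO-.
Remaining n(CH3COOH) = 0.001822 mol; n(CH3COO-) = 0.001858 mol.
By Henderson-Hasselbalch, pH = pKa + log([A^-]/[HA]) = 4.74 + log(0.001858/0.001822) = 4.74 + (+0.01) = 4.75.

4.75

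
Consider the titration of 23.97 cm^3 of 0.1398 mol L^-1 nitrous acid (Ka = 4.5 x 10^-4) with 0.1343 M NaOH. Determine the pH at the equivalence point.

8.09

n(HNO2) = 0.1398 x 0.02397 = 0.003351 mol; V(NaOH) at equivalence = 0.003351/0.1343 = 0.02495 L.
At equivalence all the acid is converted to NO2-; total volume = 0.02397 + 0.02495 = 0.04892 L, so [NO2-] = 0.003351/0.04892 = 0.06850 M.
Kb = Kw/Ka = 1.0e-14 / 4.5 x 10^-4 = 2.22e-11.
[OH^-] = sqrt(Kb x [NO2-]) = sqrt(2.22e-11 x 0.06850) = 1.23e-6 M.
pOH = 5.91, so pH = 14.00 - 5.91 = 8.09.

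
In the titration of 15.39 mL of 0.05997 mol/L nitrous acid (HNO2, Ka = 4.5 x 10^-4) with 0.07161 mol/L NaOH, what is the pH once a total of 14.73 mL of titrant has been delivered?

11.64

n(acid) = 0.05997 x 0.01539 = 0.0009229 mol; n(NaOH) added = 0.07161 x 0.01473 = 0.001055 mol.
Base is in excess by 0.001055 - 0.0009229 = 0.0001319 mol in a total volume of 0.03012 L.
[OH^-] = 0.0001319/0.03012 = 0.004378 M, so pOH = 2.36 and pH = 14.00 - 2.36 = 11.64.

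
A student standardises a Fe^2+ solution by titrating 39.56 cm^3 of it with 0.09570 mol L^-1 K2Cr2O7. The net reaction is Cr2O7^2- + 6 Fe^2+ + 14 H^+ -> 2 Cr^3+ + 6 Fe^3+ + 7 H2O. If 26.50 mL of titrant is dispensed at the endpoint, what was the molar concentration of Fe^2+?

n(K2Cr2O7) = 0.09570 x 0.02650 = 0.002536 mol.
From the balanced equation, 1 mol K2Cr2O7 reacts with 6 mol Fe^2+, so n(Fe^2+) = 0.002536 x 6/1 = 0.01522 mol.
[Fe^2+] = 0.01522 / 0.03956 L = 0.385 M.

0.385 M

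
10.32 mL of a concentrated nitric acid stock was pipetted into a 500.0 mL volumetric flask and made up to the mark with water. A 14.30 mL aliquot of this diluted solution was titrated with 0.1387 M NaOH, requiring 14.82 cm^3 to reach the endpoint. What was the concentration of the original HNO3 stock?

6.96 M

n(NaOH) = 0.1387 x 0.01482 = 0.002056 mol.
n(HNO3) in the aliquot = 0.002056 mol.
[diluted HNO3] = 0.002056 / 0.01430 = 0.1437 M.
Dilution factor = 500.0/10.32 = 48.45, so [stock] = 0.1437 x 48.45 = 6.96 M.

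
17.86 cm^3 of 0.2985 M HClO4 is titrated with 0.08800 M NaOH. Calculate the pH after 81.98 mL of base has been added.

n(acid) = 0.2985 x 0.01786 = 0.005331 mol; n(NaOH) added = 0.08800 x 0.08198 = 0.007214 mol.
Base is in excess by 0.007214 - 0.005331 = 0.001883 mol in a total volume of 0.09984 L.
[OH^-] = 0.001883/0.09984 = 0.01886 M, so pOH = 1.72 and pH = 14.00 - 1.72 = 12.28.

12.28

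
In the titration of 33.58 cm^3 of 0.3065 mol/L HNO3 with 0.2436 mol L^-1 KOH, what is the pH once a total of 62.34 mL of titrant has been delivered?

12.71

n(acid) = 0.3065 x 0.03358 = 0.01029 mol; n(KOH) added = 0.2436 x 0.06234 = 0.01519 mol.
Base is in excess by 0.01519 - 0.01029 = 0.004894 mol in a total volume of 0.09592 L.
[OH^-] = 0.004894/0.09592 = 0.05102 M, so pOH = 1.29 and pH = 14.00 - 1.29 = 12.71.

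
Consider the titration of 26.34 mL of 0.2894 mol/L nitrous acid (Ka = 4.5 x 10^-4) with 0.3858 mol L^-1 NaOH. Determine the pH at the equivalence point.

n(HNO2) = 0.2894 x 0.02634 = 0.007623 mol; V(NaOH) at equivalence = 0.007623/0.3858 = 0.01976 L.
At equivalence all the acid is converted to NO2-; total volume = 0.02634 + 0.01976 = 0.04610 L, so [NO2-] = 0.007623/0.04610 = 0.1654 M.
Kb = Kw/Ka = 1.0e-14 / 4.5 x 10^-4 = 2.22e-11.
[OH^-] = sqrt(Kb x [NO2-]) = sqrt(2.22e-11 x 0.1654) = 1.92e-6 M.
pOH = 5.72, so pH = 14.00 - 5.72 = 8.28.

8.28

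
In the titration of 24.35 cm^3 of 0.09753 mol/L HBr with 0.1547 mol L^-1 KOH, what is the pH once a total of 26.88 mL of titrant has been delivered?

12.54

n(acid) = 0.09753 x 0.02435 = 0.002375 mol; n(KOH) added = 0.1547 x 0.02688 = 0.004158 mol.
Base is in excess by 0.004158 - 0.002375 = 0.001783 mol in a total volume of 0.05123 L.
[OH^-] = 0.001783/0.05123 = 0.03481 M, so pOH = 1.46 and pH = 14.00 - 1.46 = 12.54.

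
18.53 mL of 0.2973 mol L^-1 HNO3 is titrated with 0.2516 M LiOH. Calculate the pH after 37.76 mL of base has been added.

12.85

n(acid) = 0.2973 x 0.01853 = 0.005509 mol; n(LiOH) added = 0.2516 x 0.03776 = 0.009500 mol.
Base is in excess by 0.009500 - 0.005509 = 0.003991 mol in a total volume of 0.05629 L.
[OH^-] = 0.003991/0.05629 = 0.07091 M, so pOH = 1.15 and pH = 14.00 - 1.15 = 12.85.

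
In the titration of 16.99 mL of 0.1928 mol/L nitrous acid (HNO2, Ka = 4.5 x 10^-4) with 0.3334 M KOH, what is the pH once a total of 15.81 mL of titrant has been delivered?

n(acid) = 0.1928 x 0.01699 = 0.003276 mol; n(KOH) added = 0.3334 x 0.01581 = 0.005271 mol.
Base is in excess by 0.005271 - 0.003276 = 0.001995 mol in a total volume of 0.03280 L.
[OH^-] = 0.001995/0.03280 = 0.06083 M, so pOH = 1.22 and pH = 14.00 - 1.22 = 12.78.

12.78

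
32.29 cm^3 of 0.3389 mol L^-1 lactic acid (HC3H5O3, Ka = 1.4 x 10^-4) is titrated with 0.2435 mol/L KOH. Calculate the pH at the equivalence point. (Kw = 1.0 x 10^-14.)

8.50

n(HC3H5O3) = 0.3389 x 0.03229 = 0.01094 mol; V(KOH) at equivalence = 0.01094/0.2435 = 0.04494 L.
At equivalence all the acid is converted to C3H5O3-; total volume = 0.03229 + 0.04494 = 0.07723 L, so [C3H5O3-] = 0.01094/0.07723 = 0.1417 M.
Kb = Kw/Ka = 1.0e-14 / 1.4 x 10^-4 = 7.14e-11.
[OH^-] = sqrt(Kb x [C3H5O3-]) = sqrt(7.14e-11 x 0.1417) = 3.18e-6 M.
pOH = 5.50, so pH = 14.00 - 5.50 = 8.50.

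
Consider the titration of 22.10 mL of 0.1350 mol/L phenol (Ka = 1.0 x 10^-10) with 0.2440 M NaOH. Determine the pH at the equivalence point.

11.47

n(C6H5OH) = 0.1350 x 0.02210 = 0.002984 mol; V(NaOH) at equivalence = 0.002984/0.2440 = 0.01223 L.
At equivalence all the acid is converted to C6H5O-; total volume = 0.02210 + 0.01223 = 0.03433 L, so [C6H5O-] = 0.002984/0.03433 = 0.08691 M.
Kb = Kw/Ka = 1.0e-14 / 1.0 x 10^-10 = 0.000100.
[OH^-] = sqrt(Kb x [C6H5O-]) = sqrt(0.000100 x 0.08691) = 0.00295 M.
pOH = 2.53, so pH = 14.00 - 2.53 = 11.47.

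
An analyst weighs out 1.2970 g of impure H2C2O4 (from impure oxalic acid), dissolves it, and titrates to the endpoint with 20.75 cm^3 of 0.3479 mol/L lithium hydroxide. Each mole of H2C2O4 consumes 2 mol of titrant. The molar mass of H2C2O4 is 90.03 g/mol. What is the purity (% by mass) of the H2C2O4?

25.1%

n(LiOH) = 0.3479 x 0.02075 = 0.007219 mol.
n(H2C2O4) = 0.007219 / 2 = 0.003609 mol.
mass of H2C2O4 = 0.003609 x 90.03 = 0.3250 g.
% purity = 0.3250 / 1.2970 x 100 = 25.1%.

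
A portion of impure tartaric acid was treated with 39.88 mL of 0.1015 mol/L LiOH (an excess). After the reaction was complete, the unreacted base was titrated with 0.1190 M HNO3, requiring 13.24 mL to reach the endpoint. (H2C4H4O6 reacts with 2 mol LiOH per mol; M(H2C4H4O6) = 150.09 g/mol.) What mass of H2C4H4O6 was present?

0.186 g

Total n(LiOH) added = 0.1015 x 0.03988 = 0.004048 mol.
n(HNO3) used = 0.1190 x 0.01324 = 0.001576 mol, which equals the excess n(LiOH).
So n(LiOH) consumed by the sample = 0.004048 - 0.001576 = 0.002472 mol.
n(H2C4H4O6) = 0.002472 / 2 = 0.001236 mol.
mass = 0.001236 mol x 150.09 g/mol = 0.186 g.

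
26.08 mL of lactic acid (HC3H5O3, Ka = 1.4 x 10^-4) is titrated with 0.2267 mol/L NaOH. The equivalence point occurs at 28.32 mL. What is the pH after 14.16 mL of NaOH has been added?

14.16 mL is exactly half the equivalence volume (28.32/2), i.e. the half-equivalence point.
There, n(HA) = n(A^-), so pH = pKa = -log(1.4 x 10^-4) = 3.85.

3.85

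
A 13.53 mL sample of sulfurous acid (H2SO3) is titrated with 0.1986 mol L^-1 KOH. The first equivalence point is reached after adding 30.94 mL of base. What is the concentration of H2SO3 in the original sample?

n(KOH) = 0.1986 x 0.03094 = 0.006145 mol.
At the first equivalence point, 1 mol OH^- react per mol H2SO3, so n(H2SO3) = 0.006145 / 1 = 0.006145 mol.
[H2SO3] = 0.006145 / 0.01353 L = 0.454 M.

0.454 M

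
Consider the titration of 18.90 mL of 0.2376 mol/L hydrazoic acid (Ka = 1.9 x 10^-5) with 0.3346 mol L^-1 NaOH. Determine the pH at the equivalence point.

n(HN3) = 0.2376 x 0.01890 = 0.004491 mol; V(NaOH) at equivalence = 0.004491/0.3346 = 0.01342 L.
At equivalence all the acid is converted to N3-; total volume = 0.01890 + 0.01342 = 0.03232 L, so [N3-] = 0.004491/0.03232 = 0.1389 M.
Kb = Kw/Ka = 1.0e-14 / 1.9 x 10^-5 = 5.26e-10.
[OH^-] = sqrt(Kb x [N3-]) = sqrt(5.26e-10 x 0.1389) = 8.55e-6 M.
pOH = 5.07, so pH = 14.00 - 5.07 = 8.93.

8.93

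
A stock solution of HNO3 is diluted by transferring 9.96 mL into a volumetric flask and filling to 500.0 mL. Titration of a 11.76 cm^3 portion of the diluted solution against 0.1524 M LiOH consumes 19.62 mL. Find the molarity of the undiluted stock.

12.8 M

n(LiOH) = 0.1524 x 0.01962 = 0.002990 mol.
n(HNO3) in the aliquot = 0.002990 mol.
[diluted HNO3] = 0.002990 / 0.01176 = 0.2543 M.
Dilution factor = 500.0/9.960 = 50.20, so [stock] = 0.2543 x 50.20 = 12.8 M.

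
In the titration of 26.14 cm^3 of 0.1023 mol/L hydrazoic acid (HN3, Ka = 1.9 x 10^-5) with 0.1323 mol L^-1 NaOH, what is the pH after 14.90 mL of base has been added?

5.17

Initial n(HN3) = 0.1023 x 0.02614 = 0.002674 mol.
n(NaOH) added = 0.1323 x 0.01490 = 0.001971 mol, converting that many moles of HN3 to N3-.
Remaining n(HN3) = 0.0007029 mol; n(N3-) = 0.001971 mol.
By Henderson-Hasselbalch, pH = pKa + log([A^-]/[HA]) = 4.72 + log(0.001971/0.0007029) = 4.72 + (+0.45) = 5.17.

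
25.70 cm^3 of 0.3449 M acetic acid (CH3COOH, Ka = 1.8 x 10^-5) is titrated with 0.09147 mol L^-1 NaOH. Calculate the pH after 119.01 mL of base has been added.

n(acid) = 0.3449 x 0.02570 = 0.008864 mol; n(NaOH) added = 0.09147 x 0.1190 = 0.01089 mol.
Base is in excess by 0.01089 - 0.008864 = 0.002022 mol in a total volume of 0.1447 L.
[OH^-] = 0.002022/0.1447 = 0.01397 M, so pOH = 1.85 and pH = 14.00 - 1.85 = 12.15.

12.15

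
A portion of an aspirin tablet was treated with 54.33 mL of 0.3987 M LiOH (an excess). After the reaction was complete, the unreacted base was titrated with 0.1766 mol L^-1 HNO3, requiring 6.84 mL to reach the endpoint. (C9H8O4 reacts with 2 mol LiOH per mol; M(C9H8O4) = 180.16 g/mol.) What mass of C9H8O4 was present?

1.84 g

Total n(LiOH) added = 0.3987 x 0.05433 = 0.02166 mol.
n(HNO3) used = 0.1766 x 0.006840 = 0.001208 mol, which equals the excess n(LiOH).
So n(LiOH) consumed by the sample = 0.02166 - 0.001208 = 0.02045 mol.
n(C9H8O4) = 0.02045 / 2 = 0.01023 mol.
mass = 0.01023 mol x 180.16 g/mol = 1.84 g.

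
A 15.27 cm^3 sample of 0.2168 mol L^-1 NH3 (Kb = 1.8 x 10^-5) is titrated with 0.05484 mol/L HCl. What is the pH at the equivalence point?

n(NH3) = 0.2168 x 0.01527 = 0.003311 mol; V(HCl) at equivalence = 0.003311/0.05484 = 0.06037 L.
At equivalence the base is fully converted to NH4+; total volume = 0.07564 L, so [NH4+] = 0.003311/0.07564 = 0.04377 M.
Ka(NH4+) = Kw/Kb = 1.0e-14 / 1.8 x 10^-5 = 5.56e-10.
[H^+] = sqrt(Ka x [NH4+]) = sqrt(5.56e-10 x 0.04377) = 4.93e-6 M.
pH = -log(4.93e-6) = 5.31.

5.31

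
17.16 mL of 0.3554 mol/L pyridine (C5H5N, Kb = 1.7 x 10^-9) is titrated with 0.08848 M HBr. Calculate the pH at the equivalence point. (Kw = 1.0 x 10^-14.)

3.19

n(C5H5N) = 0.3554 x 0.01716 = 0.006099 mol; V(HBr) at equivalence = 0.006099/0.08848 = 0.06893 L.
At equivalence the base is fully converted to C5H5NH+; total volume = 0.08609 L, so [C5H5NH+] = 0.006099/0.08609 = 0.07084 M.
Ka(C5H5NH+) = Kw/Kb = 1.0e-14 / 1.7 x 10^-9 = 5.88e-6.
[H^+] = sqrt(Ka x [C5H5NH+]) = sqrt(5.88e-6 x 0.07084) = 0.000646 M.
pH = -log(0.000646) = 3.19.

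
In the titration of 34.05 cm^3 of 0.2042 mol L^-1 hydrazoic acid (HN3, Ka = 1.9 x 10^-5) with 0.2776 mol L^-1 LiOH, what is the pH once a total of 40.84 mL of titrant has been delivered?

12.77

n(acid) = 0.2042 x 0.03405 = 0.006953 mol; n(LiOH) added = 0.2776 x 0.04084 = 0.01134 mol.
Base is in excess by 0.01134 - 0.006953 = 0.004384 mol in a total volume of 0.07489 L.
[OH^-] = 0.004384/0.07489 = 0.05854 M, so pOH = 1.23 and pH = 14.00 - 1.23 = 12.77.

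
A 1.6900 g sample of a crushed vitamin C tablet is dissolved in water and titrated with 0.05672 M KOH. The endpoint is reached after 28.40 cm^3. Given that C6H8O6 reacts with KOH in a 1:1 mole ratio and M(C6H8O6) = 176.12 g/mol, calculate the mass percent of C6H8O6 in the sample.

n(KOH) = 0.05672 x 0.02840 = 0.001611 mol.
n(C6H8O6) = 0.001611 / 1 = 0.001611 mol.
mass of C6H8O6 = 0.001611 x 176.12 = 0.2837 g.
% purity = 0.2837 / 1.6900 x 100 = 16.8%.

16.8%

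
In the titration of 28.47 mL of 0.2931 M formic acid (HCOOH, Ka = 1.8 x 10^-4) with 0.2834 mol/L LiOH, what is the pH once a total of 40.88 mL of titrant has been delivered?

12.67

n(acid) = 0.2931 x 0.02847 = 0.008345 mol; n(LiOH) added = 0.2834 x 0.04088 = 0.01159 mol.
Base is in excess by 0.01159 - 0.008345 = 0.003241 mol in a total volume of 0.06935 L.
[OH^-] = 0.003241/0.06935 = 0.04673 M, so pOH = 1.33 and pH = 14.00 - 1.33 = 12.67.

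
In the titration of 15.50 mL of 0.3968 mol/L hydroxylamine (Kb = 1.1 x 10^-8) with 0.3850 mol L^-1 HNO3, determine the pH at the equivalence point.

n(NH2OH) = 0.3968 x 0.01550 = 0.006150 mol; V(HNO3) at equivalence = 0.006150/0.3850 = 0.01598 L.
At equivalence the base is fully converted to NH3OH+; total volume = 0.03148 L, so [NH3OH+] = 0.006150/0.03148 = 0.1954 M.
Ka(NH3OH+) = Kw/Kb = 1.0e-14 / 1.1 x 10^-8 = 9.09e-7.
[H^+] = sqrt(Ka x [NH3OH+]) = sqrt(9.09e-7 x 0.1954) = 0.000421 M.
pH = -log(0.000421) = 3.38.

3.38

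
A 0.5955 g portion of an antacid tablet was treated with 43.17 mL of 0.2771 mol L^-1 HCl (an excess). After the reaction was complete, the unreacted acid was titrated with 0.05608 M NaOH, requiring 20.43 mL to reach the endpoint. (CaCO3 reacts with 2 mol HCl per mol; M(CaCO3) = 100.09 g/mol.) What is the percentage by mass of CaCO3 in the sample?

90.9%

Total n(HCl) added = 0.2771 x 0.04317 = 0.01196 mol.
n(NaOH) used = 0.05608 x 0.02043 = 0.001146 mol, which equals the excess n(HCl).
So n(HCl) consumed by the sample = 0.01196 - 0.001146 = 0.01082 mol.
n(CaCO3) = 0.01082 / 2 = 0.005408 mol.
mass CaCO3 = 0.005408 x 100.09 = 0.5413 g, so %CaCO3 = 0.5413/0.5955 x 100 = 90.9%.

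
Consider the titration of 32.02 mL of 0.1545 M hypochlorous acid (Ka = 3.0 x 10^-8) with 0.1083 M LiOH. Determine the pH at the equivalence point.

n(HClO) = 0.1545 x 0.03202 = 0.004947 mol; V(LiOH) at equivalence = 0.004947/0.1083 = 0.04568 L.
At equivalence all the acid is converted to ClO-; total volume = 0.03202 + 0.04568 = 0.07770 L, so [ClO-] = 0.004947/0.07770 = 0.06367 M.
Kb = Kw/Ka = 1.0e-14 / 3.0 x 10^-8 = 3.33e-7.
[OH^-] = sqrt(Kb x [ClO-]) = sqrt(3.33e-7 x 0.06367) = 0.000146 M.
pOH = 3.84, so pH = 14.00 - 3.84 = 10.16.

10.16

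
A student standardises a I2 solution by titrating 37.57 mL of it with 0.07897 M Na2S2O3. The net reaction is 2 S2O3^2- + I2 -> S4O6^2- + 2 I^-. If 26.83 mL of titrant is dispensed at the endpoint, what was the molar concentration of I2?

0.0282 M

n(Na2S2O3) = 0.07897 x 0.02683 = 0.002119 mol.
From the balanced equation, 2 mol Na2S2O3 reacts with 1 mol I2, so n(I2) = 0.002119 x 1/2 = 0.001059 mol.
[I2] = 0.001059 / 0.03757 L = 0.0282 M.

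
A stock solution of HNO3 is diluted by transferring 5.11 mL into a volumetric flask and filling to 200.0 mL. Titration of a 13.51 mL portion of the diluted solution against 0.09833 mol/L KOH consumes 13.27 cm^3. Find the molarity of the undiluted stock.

n(KOH) = 0.09833 x 0.01327 = 0.001305 mol.
n(HNO3) in the aliquot = 0.001305 mol.
[diluted HNO3] = 0.001305 / 0.01351 = 0.09658 M.
Dilution factor = 200.0/5.110 = 39.14, so [stock] = 0.09658 x 39.14 = 3.78 M.

3.78 M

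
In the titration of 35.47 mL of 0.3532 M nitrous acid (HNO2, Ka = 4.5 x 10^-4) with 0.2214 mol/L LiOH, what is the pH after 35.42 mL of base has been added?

3.57

Initial n(HNO2) = 0.3532 x 0.03547 = 0.01253 mol.
n(LiOH) added = 0.2214 x 0.03542 = 0.007842 mol, converting that many moles of HNO2 to NO2-.
Remaining n(HNO2) = 0.004686 mol; n(NO2-) = 0.007842 mol.
By Henderson-Hasselbalch, pH = pKa + log([A^-]/[HA]) = 3.35 + log(0.007842/0.004686) = 3.35 + (+0.22) = 3.57.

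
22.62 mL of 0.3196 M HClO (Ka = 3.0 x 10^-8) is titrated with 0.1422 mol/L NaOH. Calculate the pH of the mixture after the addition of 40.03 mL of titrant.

Initial n(HClO) = 0.3196 x 0.02262 = 0.007229 mol.
n(NaOH) added = 0.1422 x 0.04003 = 0.005692 mol, converting that many moles of HClO to ClO-.
Remaining n(HClO) = 0.001537 mol; n(ClO-) = 0.005692 mol.
By Henderson-Hasselbalch, pH = pKa + log([A^-]/[HA]) = 7.52 + log(0.005692/0.001537) = 7.52 + (+0.57) = 8.09.

8.09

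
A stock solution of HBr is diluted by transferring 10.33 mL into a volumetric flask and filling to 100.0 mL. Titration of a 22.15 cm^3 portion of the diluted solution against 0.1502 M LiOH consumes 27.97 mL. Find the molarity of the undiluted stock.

n(LiOH) = 0.1502 x 0.02797 = 0.004201 mol.
n(HBr) in the aliquot = 0.004201 mol.
[diluted HBr] = 0.004201 / 0.02215 = 0.1897 M.
Dilution factor = 100.0/10.33 = 9.681, so [stock] = 0.1897 x 9.681 = 1.84 M.

1.84 M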